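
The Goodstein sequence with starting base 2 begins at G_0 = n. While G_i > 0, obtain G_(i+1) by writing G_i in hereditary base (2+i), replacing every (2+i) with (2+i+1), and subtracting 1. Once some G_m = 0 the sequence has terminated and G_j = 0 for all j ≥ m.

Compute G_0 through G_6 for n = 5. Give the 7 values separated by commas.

5, 27, 255, 467, 775, 1197, 1751

(0) 5|_2 = 2^2 + 1 ↦ 3^3 + 1|_3 = 28 ⇒ 27
(1) 27|_3 = 3^3 ↦ 4^4|_4 = 256 ⇒ 255
(2) 255|_4 = 3·4^3 + 3·4^2 + 3·4 + 3 ↦ 3·5^3 + 3·5^2 + 3·5 + 3|_5 = 468 ⇒ 467
(3) 467|_5 = 3·5^3 + 3·5^2 + 3·5 + 2 ↦ 3·6^3 + 3·6^2 + 3·6 + 2|_6 = 776 ⇒ 775
(4) 775|_6 = 3·6^3 + 3·6^2 + 3·6 + 1 ↦ 3·7^3 + 3·7^2 + 3·7 + 1|_7 = 1198 ⇒ 1197
(5) 1197|_7 = 3·7^3 + 3·7^2 + 3·7 ↦ 3·8^3 + 3·8^2 + 3·8|_8 = 1752 ⇒ 1751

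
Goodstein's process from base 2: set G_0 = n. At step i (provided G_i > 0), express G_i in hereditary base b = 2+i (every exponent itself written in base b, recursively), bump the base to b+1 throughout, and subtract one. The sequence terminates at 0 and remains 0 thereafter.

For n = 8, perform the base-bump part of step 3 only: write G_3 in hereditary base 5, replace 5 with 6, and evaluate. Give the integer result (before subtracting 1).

(0) 8|_2 = 2^(2 + 1) ↦ 3^(3 + 1)|_3 = 81 ⇒ 80
(1) 80|_3 = 2·3^3 + 2·3^2 + 2·3 + 2 ↦ 2·4^4 + 2·4^2 + 2·4 + 2|_4 = 554 ⇒ 553
(2) 553|_4 = 2·4^4 + 2·4^2 + 2·4 + 1 ↦ 2·5^5 + 2·5^2 + 2·5 + 1|_5 = 6311 ⇒ 6310

93396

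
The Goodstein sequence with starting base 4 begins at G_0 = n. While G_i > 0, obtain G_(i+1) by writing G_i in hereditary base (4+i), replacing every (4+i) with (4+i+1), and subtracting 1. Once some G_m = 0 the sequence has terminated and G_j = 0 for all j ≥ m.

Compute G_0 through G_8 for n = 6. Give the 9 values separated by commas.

step 0: 6 = 4 + 2; sub 5 for 4: 5 + 2; = 7; G_1 = 7−1 = 6
step 1: 6 = 5 + 1; sub 6 for 5: 6 + 1; = 7; G_2 = 7−1 = 6
step 2: 6 = 6; sub 7 for 6: 7; = 7; G_3 = 7−1 = 6
step 3: 6 = 6; sub 8 for 7: 6; = 6; G_4 = 6−1 = 5
step 4: 5 = 5; sub 9 for 8: 5; = 5; G_5 = 5−1 = 4
step 5: 4 = 4; sub 10 for 9: 4; = 4; G_6 = 4−1 = 3
step 6: 3 = 3; sub 11 for 10: 3; = 3; G_7 = 3−1 = 2
step 7: 2 = 2; sub 12 for 11: 2; = 2; G_8 = 2−1 = 1

6, 6, 6, 6, 5, 4, 3, 2, 1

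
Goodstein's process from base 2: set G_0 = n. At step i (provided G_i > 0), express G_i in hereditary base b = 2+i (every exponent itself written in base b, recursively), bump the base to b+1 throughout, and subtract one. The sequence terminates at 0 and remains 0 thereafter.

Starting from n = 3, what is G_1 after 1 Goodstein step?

3

3 —HB2→ 2 + 1 —bump→ 3 + 1 = 4 —(−1)→ 3
3 —HB3→ 3 —bump→ 4 = 4 —(−1)→ 3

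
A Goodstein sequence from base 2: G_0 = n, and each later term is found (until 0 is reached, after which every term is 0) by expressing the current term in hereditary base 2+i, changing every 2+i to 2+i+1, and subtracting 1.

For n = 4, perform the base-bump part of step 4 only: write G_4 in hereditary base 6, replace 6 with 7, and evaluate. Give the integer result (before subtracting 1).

4 —HB2→ 2^2 —bump→ 3^3 = 27 —(−1)→ 26
26 —HB3→ 2·3^2 + 2·3 + 2 —bump→ 2·4^2 + 2·4 + 2 = 42 —(−1)→ 41
41 —HB4→ 2·4^2 + 2·4 + 1 —bump→ 2·5^2 + 2·5 + 1 = 61 —(−1)→ 60
60 —HB5→ 2·5^2 + 2·5 —bump→ 2·6^2 + 2·6 = 84 —(−1)→ 83
83 —HB6→ 2·6^2 + 6 + 5 —bump→ 2·7^2 + 7 + 5 = 110 —(−1)→ 109

110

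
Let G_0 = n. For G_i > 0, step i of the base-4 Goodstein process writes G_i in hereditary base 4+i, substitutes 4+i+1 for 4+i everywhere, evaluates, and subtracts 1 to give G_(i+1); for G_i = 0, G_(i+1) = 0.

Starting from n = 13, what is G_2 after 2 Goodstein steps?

(0) 13|_4 = 3·4 + 1 ↦ 3·5 + 1|_5 = 16 ⇒ 15
(1) 15|_5 = 3·5 ↦ 3·6|_6 = 18 ⇒ 17
(2) 17|_6 = 2·6 + 5 ↦ 2·7 + 5|_7 = 19 ⇒ 18

17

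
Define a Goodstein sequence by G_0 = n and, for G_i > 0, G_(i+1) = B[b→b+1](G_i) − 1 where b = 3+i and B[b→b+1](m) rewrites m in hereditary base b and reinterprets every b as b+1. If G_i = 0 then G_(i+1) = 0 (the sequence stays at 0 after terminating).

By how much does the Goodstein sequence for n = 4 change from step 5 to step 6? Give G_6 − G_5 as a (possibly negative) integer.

G_0=4  [base 3] 3 + 1  →[3↦4]→  4 + 1 = 5  −1 ⇒ G_1=4
G_1=4  [base 4] 4  →[4↦5]→  5 = 5  −1 ⇒ G_2=4
G_2=4  [base 5] 4  →[5↦6]→  4 = 4  −1 ⇒ G_3=3
G_3=3  [base 6] 3  →[6↦7]→  3 = 3  −1 ⇒ G_4=2
G_4=2  [base 7] 2  →[7↦8]→  2 = 2  −1 ⇒ G_5=1
G_5=1  [base 8] 1  →[8↦9]→  1 = 1  −1 ⇒ G_6=0

-1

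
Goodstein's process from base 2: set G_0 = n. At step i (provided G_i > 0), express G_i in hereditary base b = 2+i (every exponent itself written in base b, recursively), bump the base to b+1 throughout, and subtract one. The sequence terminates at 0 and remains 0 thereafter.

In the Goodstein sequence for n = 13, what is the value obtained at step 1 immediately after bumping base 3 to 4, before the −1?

G_0=13  [base 2] 2^(2 + 1) + 2^2 + 1  →[2↦3]→  3^(3 + 1) + 3^3 + 1 = 109  −1 ⇒ G_1=108
G_1=108  [base 3] 3^(3 + 1) + 3^3  →[3↦4]→  4^(4 + 1) + 4^4 = 1280  −1 ⇒ G_2=1279

1280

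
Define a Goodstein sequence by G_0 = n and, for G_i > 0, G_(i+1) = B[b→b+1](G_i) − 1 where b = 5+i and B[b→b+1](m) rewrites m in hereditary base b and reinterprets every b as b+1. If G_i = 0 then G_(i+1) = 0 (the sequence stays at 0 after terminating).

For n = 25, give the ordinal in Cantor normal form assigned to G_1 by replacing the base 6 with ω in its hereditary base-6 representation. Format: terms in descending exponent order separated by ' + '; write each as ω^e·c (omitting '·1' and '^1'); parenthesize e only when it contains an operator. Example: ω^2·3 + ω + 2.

ω·5 + 5

step 0: 25 = 5^2; sub 6 for 5: 6^2; = 36; G_1 = 36−1 = 35
step 1: 35 = 5·6 + 5; sub 7 for 6: 5·7 + 5; = 40; G_2 = 40−1 = 39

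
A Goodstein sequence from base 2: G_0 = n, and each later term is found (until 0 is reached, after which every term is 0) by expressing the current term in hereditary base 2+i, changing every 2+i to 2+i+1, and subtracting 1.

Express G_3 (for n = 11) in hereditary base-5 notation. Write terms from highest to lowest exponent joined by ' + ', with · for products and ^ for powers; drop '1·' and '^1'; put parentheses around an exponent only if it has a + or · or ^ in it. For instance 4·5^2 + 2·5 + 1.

5^(5 + 1) + 2

G_0=11  [base 2] 2^(2 + 1) + 2 + 1  →[2↦3]→  3^(3 + 1) + 3 + 1 = 85  −1 ⇒ G_1=84
G_1=84  [base 3] 3^(3 + 1) + 3  →[3↦4]→  4^(4 + 1) + 4 = 1028  −1 ⇒ G_2=1027
G_2=1027  [base 4] 4^(4 + 1) + 3  →[4↦5]→  5^(5 + 1) + 3 = 15628  −1 ⇒ G_3=15627
G_3=15627  [base 5] 5^(5 + 1) + 2  →[5↦6]→  6^(6 + 1) + 2 = 279938  −1 ⇒ G_4=279937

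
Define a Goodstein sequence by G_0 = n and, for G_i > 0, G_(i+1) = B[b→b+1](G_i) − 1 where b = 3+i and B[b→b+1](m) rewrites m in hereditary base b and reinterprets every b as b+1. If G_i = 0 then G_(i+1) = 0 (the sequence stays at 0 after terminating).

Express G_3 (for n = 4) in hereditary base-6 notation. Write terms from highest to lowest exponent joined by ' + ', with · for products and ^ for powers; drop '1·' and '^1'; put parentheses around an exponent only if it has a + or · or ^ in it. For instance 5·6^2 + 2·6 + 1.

4 —HB3→ 3 + 1 —bump→ 4 + 1 = 5 —(−1)→ 4
4 —HB4→ 4 —bump→ 5 = 5 —(−1)→ 4
4 —HB5→ 4 —bump→ 4 = 4 —(−1)→ 3
3 —HB6→ 3 —bump→ 3 = 3 —(−1)→ 2

3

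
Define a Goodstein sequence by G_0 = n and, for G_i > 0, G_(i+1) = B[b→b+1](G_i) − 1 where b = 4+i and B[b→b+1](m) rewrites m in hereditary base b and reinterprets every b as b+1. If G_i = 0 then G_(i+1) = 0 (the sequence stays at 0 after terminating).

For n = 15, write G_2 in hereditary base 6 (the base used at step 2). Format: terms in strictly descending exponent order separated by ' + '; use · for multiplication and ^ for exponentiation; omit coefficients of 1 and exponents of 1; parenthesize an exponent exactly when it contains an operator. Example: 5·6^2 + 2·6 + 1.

3·6 + 1

[0] 15 ≡ 3·4 + 3 (base 4). Lift 5: 18. −1: 17.
[1] 17 ≡ 3·5 + 2 (base 5). Lift 6: 20. −1: 19.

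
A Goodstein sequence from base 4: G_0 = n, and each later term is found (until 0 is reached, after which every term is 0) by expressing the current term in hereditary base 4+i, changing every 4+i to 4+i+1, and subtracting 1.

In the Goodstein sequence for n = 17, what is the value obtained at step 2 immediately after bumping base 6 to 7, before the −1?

[0] 17 ≡ 4^2 + 1 (base 4). Lift 5: 26. −1: 25.
[1] 25 ≡ 5^2 (base 5). Lift 6: 36. −1: 35.
[2] 35 ≡ 5·6 + 5 (base 6). Lift 7: 40. −1: 39.

40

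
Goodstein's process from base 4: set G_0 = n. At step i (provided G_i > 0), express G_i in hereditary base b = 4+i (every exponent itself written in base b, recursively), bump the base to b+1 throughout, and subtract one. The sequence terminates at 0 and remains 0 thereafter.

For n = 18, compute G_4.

step 0: 18 = 4^2 + 2; sub 5 for 4: 5^2 + 2; = 27; G_1 = 27−1 = 26
step 1: 26 = 5^2 + 1; sub 6 for 5: 6^2 + 1; = 37; G_2 = 37−1 = 36
step 2: 36 = 6^2; sub 7 for 6: 7^2; = 49; G_3 = 49−1 = 48
step 3: 48 = 6·7 + 6; sub 8 for 7: 6·8 + 6; = 54; G_4 = 54−1 = 53
step 4: 53 = 6·8 + 5; sub 9 for 8: 6·9 + 5; = 59; G_5 = 59−1 = 58

53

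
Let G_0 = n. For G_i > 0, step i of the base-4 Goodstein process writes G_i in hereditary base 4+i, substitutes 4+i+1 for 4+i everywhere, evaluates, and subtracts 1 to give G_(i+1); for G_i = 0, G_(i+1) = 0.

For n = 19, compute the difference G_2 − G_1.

[0] 19 ≡ 4^2 + 3 (base 4). Lift 5: 28. −1: 27.
[1] 27 ≡ 5^2 + 2 (base 5). Lift 6: 38. −1: 37.

10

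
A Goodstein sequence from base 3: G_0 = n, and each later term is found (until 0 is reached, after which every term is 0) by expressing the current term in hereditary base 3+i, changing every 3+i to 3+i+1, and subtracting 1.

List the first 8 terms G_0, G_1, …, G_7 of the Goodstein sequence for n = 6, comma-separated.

i=0: 6 = 2·3 (b=3); 3→4: 2·4 = 8; 8−1 = 7
i=1: 7 = 4 + 3 (b=4); 4→5: 5 + 3 = 8; 8−1 = 7
i=2: 7 = 5 + 2 (b=5); 5→6: 6 + 2 = 8; 8−1 = 7
i=3: 7 = 6 + 1 (b=6); 6→7: 7 + 1 = 8; 8−1 = 7
i=4: 7 = 7 (b=7); 7→8: 8 = 8; 8−1 = 7
i=5: 7 = 7 (b=8); 8→9: 7 = 7; 7−1 = 6
i=6: 6 = 6 (b=9); 9→10: 6 = 6; 6−1 = 5

6, 7, 7, 7, 7, 7, 6, 5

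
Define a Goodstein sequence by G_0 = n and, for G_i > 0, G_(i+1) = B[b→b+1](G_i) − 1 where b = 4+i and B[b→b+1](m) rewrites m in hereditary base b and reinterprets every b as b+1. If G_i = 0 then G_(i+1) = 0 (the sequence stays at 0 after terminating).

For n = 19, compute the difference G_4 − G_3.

G_0=19  [base 4] 4^2 + 3  →[4↦5]→  5^2 + 3 = 28  −1 ⇒ G_1=27
G_1=27  [base 5] 5^2 + 2  →[5↦6]→  6^2 + 2 = 38  −1 ⇒ G_2=37
G_2=37  [base 6] 6^2 + 1  →[6↦7]→  7^2 + 1 = 50  −1 ⇒ G_3=49
G_3=49  [base 7] 7^2  →[7↦8]→  8^2 = 64  −1 ⇒ G_4=63

14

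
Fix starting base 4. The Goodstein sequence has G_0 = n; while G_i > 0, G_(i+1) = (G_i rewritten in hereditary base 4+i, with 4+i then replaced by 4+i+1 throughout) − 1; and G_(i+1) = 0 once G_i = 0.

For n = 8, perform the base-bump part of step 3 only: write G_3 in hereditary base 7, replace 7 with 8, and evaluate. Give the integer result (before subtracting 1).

10

i=0: 8 = 2·4 (b=4); 4→5: 2·5 = 10; 10−1 = 9
i=1: 9 = 5 + 4 (b=5); 5→6: 6 + 4 = 10; 10−1 = 9
i=2: 9 = 6 + 3 (b=6); 6→7: 7 + 3 = 10; 10−1 = 9
i=3: 9 = 7 + 2 (b=7); 7→8: 8 + 2 = 10; 10−1 = 9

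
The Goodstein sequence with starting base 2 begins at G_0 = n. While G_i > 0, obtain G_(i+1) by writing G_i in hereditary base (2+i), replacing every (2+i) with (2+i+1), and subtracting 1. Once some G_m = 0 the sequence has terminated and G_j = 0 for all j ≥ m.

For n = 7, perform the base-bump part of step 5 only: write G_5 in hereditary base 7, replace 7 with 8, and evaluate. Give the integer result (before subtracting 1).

16777216

7 —HB2→ 2^2 + 2 + 1 —bump→ 3^3 + 3 + 1 = 31 —(−1)→ 30
30 —HB3→ 3^3 + 3 —bump→ 4^4 + 4 = 260 —(−1)→ 259
259 —HB4→ 4^4 + 3 —bump→ 5^5 + 3 = 3128 —(−1)→ 3127
3127 —HB5→ 5^5 + 2 —bump→ 6^6 + 2 = 46658 —(−1)→ 46657
46657 —HB6→ 6^6 + 1 —bump→ 7^7 + 1 = 823544 —(−1)→ 823543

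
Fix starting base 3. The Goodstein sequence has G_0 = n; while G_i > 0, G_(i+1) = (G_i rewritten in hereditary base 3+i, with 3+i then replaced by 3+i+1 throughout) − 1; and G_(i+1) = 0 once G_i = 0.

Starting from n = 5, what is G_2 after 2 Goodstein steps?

5

[0] 5 ≡ 3 + 2 (base 3). Lift 4: 6. −1: 5.
[1] 5 ≡ 4 + 1 (base 4). Lift 5: 6. −1: 5.
[2] 5 ≡ 5 (base 5). Lift 6: 6. −1: 5.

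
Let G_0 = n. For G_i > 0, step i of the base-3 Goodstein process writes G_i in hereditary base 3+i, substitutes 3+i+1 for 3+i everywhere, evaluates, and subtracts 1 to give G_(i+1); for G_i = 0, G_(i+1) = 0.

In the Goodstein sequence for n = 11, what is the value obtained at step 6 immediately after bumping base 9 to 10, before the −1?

step 0: 11 = 3^2 + 2; sub 4 for 3: 4^2 + 2; = 18; G_1 = 18−1 = 17
step 1: 17 = 4^2 + 1; sub 5 for 4: 5^2 + 1; = 26; G_2 = 26−1 = 25
step 2: 25 = 5^2; sub 6 for 5: 6^2; = 36; G_3 = 36−1 = 35
step 3: 35 = 5·6 + 5; sub 7 for 6: 5·7 + 5; = 40; G_4 = 40−1 = 39
step 4: 39 = 5·7 + 4; sub 8 for 7: 5·8 + 4; = 44; G_5 = 44−1 = 43
step 5: 43 = 5·8 + 3; sub 9 for 8: 5·9 + 3; = 48; G_6 = 48−1 = 47

52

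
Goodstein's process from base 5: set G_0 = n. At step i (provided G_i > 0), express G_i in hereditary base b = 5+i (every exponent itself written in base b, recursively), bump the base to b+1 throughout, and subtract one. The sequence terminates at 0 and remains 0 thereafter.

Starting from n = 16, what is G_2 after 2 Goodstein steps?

[0] 16 ≡ 3·5 + 1 (base 5). Lift 6: 19. −1: 18.
[1] 18 ≡ 3·6 (base 6). Lift 7: 21. −1: 20.
[2] 20 ≡ 2·7 + 6 (base 7). Lift 8: 22. −1: 21.

20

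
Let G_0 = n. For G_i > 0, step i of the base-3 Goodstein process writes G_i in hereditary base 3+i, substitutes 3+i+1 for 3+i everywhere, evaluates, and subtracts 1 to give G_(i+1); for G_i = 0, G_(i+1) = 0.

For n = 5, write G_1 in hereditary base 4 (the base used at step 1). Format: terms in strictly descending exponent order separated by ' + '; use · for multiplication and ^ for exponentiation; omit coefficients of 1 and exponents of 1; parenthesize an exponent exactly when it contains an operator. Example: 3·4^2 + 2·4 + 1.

G_0=5  [base 3] 3 + 2  →[3↦4]→  4 + 2 = 6  −1 ⇒ G_1=5
G_1=5  [base 4] 4 + 1  →[4↦5]→  5 + 1 = 6  −1 ⇒ G_2=5

4 + 1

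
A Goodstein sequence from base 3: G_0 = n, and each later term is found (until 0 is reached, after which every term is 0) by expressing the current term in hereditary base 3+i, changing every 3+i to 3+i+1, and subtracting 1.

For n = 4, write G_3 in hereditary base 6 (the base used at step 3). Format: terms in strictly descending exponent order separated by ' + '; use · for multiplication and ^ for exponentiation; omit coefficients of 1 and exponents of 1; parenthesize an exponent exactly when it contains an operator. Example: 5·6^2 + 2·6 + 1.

3

G_0 = 4. HB_3(4) = 3 + 1. Bump = 5. G_1 = 4.
G_1 = 4. HB_4(4) = 4. Bump = 5. G_2 = 4.
G_2 = 4. HB_5(4) = 4. Bump = 4. G_3 = 3.
G_3 = 3. HB_6(3) = 3. Bump = 3. G_4 = 2.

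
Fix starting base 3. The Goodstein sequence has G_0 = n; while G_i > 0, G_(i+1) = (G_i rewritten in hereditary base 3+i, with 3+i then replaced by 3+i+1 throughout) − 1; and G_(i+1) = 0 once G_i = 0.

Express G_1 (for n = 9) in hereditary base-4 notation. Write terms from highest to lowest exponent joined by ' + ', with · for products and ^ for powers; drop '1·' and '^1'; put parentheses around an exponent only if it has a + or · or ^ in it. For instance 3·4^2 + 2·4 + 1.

3·4 + 3

9 —HB3→ 3^2 —bump→ 4^2 = 16 —(−1)→ 15
15 —HB4→ 3·4 + 3 —bump→ 3·5 + 3 = 18 —(−1)→ 17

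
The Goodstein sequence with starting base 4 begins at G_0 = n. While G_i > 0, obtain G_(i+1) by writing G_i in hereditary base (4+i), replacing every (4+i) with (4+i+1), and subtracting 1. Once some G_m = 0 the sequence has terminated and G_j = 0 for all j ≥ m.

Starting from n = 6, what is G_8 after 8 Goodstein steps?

1

G_0=6  [base 4] 4 + 2  →[4↦5]→  5 + 2 = 7  −1 ⇒ G_1=6
G_1=6  [base 5] 5 + 1  →[5↦6]→  6 + 1 = 7  −1 ⇒ G_2=6
G_2=6  [base 6] 6  →[6↦7]→  7 = 7  −1 ⇒ G_3=6
G_3=6  [base 7] 6  →[7↦8]→  6 = 6  −1 ⇒ G_4=5
G_4=5  [base 8] 5  →[8↦9]→  5 = 5  −1 ⇒ G_5=4
G_5=4  [base 9] 4  →[9↦10]→  4 = 4  −1 ⇒ G_6=3
G_6=3  [base 10] 3  →[10↦11]→  3 = 3  −1 ⇒ G_7=2
G_7=2  [base 11] 2  →[11↦12]→  2 = 2  −1 ⇒ G_8=1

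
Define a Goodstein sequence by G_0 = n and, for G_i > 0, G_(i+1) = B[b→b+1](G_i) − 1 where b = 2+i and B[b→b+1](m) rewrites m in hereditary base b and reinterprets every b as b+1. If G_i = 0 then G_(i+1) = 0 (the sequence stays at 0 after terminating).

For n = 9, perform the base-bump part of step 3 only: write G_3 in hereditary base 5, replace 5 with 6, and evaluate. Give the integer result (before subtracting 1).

i=0: 9 = 2^(2 + 1) + 1 (b=2); 2→3: 3^(3 + 1) + 1 = 82; 82−1 = 81
i=1: 81 = 3^(3 + 1) (b=3); 3→4: 4^(4 + 1) = 1024; 1024−1 = 1023
i=2: 1023 = 3·4^4 + 3·4^3 + 3·4^2 + 3·4 + 3 (b=4); 4→5: 3·5^5 + 3·5^3 + 3·5^2 + 3·5 + 3 = 9843; 9843−1 = 9842
i=3: 9842 = 3·5^5 + 3·5^3 + 3·5^2 + 3·5 + 2 (b=5); 5→6: 3·6^6 + 3·6^3 + 3·6^2 + 3·6 + 2 = 140744; 140744−1 = 140743

140744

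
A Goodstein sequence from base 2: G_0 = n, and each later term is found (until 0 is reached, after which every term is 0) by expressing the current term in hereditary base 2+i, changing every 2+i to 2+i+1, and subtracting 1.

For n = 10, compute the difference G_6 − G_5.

(0) 10|_2 = 2^(2 + 1) + 2 ↦ 3^(3 + 1) + 3|_3 = 84 ⇒ 83
(1) 83|_3 = 3^(3 + 1) + 2 ↦ 4^(4 + 1) + 2|_4 = 1026 ⇒ 1025
(2) 1025|_4 = 4^(4 + 1) + 1 ↦ 5^(5 + 1) + 1|_5 = 15626 ⇒ 15625
(3) 15625|_5 = 5^(5 + 1) ↦ 6^(6 + 1)|_6 = 279936 ⇒ 279935
(4) 279935|_6 = 5·6^6 + 5·6^5 + 5·6^4 + 5·6^3 + 5·6^2 + 5·6 + 5 ↦ 5·7^7 + 5·7^5 + 5·7^4 + 5·7^3 + 5·7^2 + 5·7 + 5|_7 = 4215755 ⇒ 4215754
(5) 4215754|_7 = 5·7^7 + 5·7^5 + 5·7^4 + 5·7^3 + 5·7^2 + 5·7 + 4 ↦ 5·8^8 + 5·8^5 + 5·8^4 + 5·8^3 + 5·8^2 + 5·8 + 4|_8 = 84073324 ⇒ 84073323

79857569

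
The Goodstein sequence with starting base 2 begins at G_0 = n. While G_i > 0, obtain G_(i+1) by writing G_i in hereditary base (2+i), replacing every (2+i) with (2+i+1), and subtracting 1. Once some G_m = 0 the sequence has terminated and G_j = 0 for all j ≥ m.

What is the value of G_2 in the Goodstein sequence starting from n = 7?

step 0: 7 = 2^2 + 2 + 1; sub 3 for 2: 3^3 + 3 + 1; = 31; G_1 = 31−1 = 30
step 1: 30 = 3^3 + 3; sub 4 for 3: 4^4 + 4; = 260; G_2 = 260−1 = 259

259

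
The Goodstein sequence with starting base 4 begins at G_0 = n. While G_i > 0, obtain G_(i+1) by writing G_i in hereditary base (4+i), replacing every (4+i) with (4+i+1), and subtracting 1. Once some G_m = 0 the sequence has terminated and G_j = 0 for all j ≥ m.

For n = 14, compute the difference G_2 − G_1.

step 0: 14 = 3·4 + 2; sub 5 for 4: 3·5 + 2; = 17; G_1 = 17−1 = 16
step 1: 16 = 3·5 + 1; sub 6 for 5: 3·6 + 1; = 19; G_2 = 19−1 = 18

2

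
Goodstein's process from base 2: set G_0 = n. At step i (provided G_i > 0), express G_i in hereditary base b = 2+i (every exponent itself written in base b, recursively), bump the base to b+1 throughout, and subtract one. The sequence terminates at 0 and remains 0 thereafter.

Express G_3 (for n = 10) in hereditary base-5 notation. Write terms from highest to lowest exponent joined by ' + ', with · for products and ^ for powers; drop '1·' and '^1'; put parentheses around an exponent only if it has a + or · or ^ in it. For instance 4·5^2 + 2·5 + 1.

5^(5 + 1)

G_0=10  [base 2] 2^(2 + 1) + 2  →[2↦3]→  3^(3 + 1) + 3 = 84  −1 ⇒ G_1=83
G_1=83  [base 3] 3^(3 + 1) + 2  →[3↦4]→  4^(4 + 1) + 2 = 1026  −1 ⇒ G_2=1025
G_2=1025  [base 4] 4^(4 + 1) + 1  →[4↦5]→  5^(5 + 1) + 1 = 15626  −1 ⇒ G_3=15625
G_3=15625  [base 5] 5^(5 + 1)  →[5↦6]→  6^(6 + 1) = 279936  −1 ⇒ G_4=279935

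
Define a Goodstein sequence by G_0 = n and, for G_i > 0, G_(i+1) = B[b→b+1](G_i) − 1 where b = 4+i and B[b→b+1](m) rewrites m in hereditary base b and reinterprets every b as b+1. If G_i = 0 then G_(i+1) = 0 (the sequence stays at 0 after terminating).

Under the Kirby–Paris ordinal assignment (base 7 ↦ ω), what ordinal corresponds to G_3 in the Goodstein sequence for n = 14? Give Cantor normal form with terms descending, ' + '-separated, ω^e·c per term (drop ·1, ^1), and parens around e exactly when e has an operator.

ω·2 + 6

G_0=14  [base 4] 3·4 + 2  →[4↦5]→  3·5 + 2 = 17  −1 ⇒ G_1=16
G_1=16  [base 5] 3·5 + 1  →[5↦6]→  3·6 + 1 = 19  −1 ⇒ G_2=18
G_2=18  [base 6] 3·6  →[6↦7]→  3·7 = 21  −1 ⇒ G_3=20
G_3=20  [base 7] 2·7 + 6  →[7↦8]→  2·8 + 6 = 22  −1 ⇒ G_4=21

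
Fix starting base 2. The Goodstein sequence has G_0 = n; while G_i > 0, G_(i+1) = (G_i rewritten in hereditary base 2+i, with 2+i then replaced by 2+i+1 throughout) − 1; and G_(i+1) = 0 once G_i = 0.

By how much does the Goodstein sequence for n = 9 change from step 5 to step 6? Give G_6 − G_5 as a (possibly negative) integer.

47861573

[0] 9 ≡ 2^(2 + 1) + 1 (base 2). Lift 3: 82. −1: 81.
[1] 81 ≡ 3^(3 + 1) (base 3). Lift 4: 1024. −1: 1023.
[2] 1023 ≡ 3·4^4 + 3·4^3 + 3·4^2 + 3·4 + 3 (base 4). Lift 5: 9843. −1: 9842.
[3] 9842 ≡ 3·5^5 + 3·5^3 + 3·5^2 + 3·5 + 2 (base 5). Lift 6: 140744. −1: 140743.
[4] 140743 ≡ 3·6^6 + 3·6^3 + 3·6^2 + 3·6 + 1 (base 6). Lift 7: 2471827. −1: 2471826.
[5] 2471826 ≡ 3·7^7 + 3·7^3 + 3·7^2 + 3·7 (base 7). Lift 8: 50333400. −1: 50333399.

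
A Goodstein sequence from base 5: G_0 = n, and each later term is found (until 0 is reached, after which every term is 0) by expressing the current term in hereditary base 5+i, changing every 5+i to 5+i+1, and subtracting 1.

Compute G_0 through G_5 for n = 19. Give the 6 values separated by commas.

G_0 = 19. HB_5(19) = 3·5 + 4. Bump = 22. G_1 = 21.
G_1 = 21. HB_6(21) = 3·6 + 3. Bump = 24. G_2 = 23.
G_2 = 23. HB_7(23) = 3·7 + 2. Bump = 26. G_3 = 25.
G_3 = 25. HB_8(25) = 3·8 + 1. Bump = 28. G_4 = 27.
G_4 = 27. HB_9(27) = 3·9. Bump = 30. G_5 = 29.

19, 21, 23, 25, 27, 29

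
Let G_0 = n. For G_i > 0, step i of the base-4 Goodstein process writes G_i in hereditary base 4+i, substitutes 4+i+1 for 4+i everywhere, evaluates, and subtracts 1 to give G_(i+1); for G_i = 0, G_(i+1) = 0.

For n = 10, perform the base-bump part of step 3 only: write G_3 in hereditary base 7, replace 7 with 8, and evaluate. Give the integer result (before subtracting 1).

G_0=10  [base 4] 2·4 + 2  →[4↦5]→  2·5 + 2 = 12  −1 ⇒ G_1=11
G_1=11  [base 5] 2·5 + 1  →[5↦6]→  2·6 + 1 = 13  −1 ⇒ G_2=12
G_2=12  [base 6] 2·6  →[6↦7]→  2·7 = 14  −1 ⇒ G_3=13
G_3=13  [base 7] 7 + 6  →[7↦8]→  8 + 6 = 14  −1 ⇒ G_4=13

14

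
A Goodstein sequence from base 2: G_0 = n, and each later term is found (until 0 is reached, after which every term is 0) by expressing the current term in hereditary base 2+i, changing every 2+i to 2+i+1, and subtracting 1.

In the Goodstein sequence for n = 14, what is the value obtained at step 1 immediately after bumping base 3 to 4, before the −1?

1282

base 2: 14 = 2^(2 + 1) + 2^2 + 2; at 3: 3^(3 + 1) + 3^3 + 3 = 111; next = 110
base 3: 110 = 3^(3 + 1) + 3^3 + 2; at 4: 4^(4 + 1) + 4^4 + 2 = 1282; next = 1281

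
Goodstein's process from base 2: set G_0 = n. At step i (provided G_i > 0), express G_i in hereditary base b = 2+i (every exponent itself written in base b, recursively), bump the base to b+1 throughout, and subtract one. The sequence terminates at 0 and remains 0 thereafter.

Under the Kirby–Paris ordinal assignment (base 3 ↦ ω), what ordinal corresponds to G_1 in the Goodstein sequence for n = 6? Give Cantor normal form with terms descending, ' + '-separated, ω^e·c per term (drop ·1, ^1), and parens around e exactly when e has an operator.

ω^ω + 2

G_0 = 6. HB_2(6) = 2^2 + 2. Bump = 30. G_1 = 29.
G_1 = 29. HB_3(29) = 3^3 + 2. Bump = 258. G_2 = 257.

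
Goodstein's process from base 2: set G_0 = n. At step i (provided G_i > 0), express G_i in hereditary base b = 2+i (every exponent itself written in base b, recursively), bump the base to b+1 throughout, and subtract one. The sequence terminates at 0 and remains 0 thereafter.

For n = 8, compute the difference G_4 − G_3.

87085

base 2: 8 = 2^(2 + 1); at 3: 3^(3 + 1) = 81; next = 80
base 3: 80 = 2·3^3 + 2·3^2 + 2·3 + 2; at 4: 2·4^4 + 2·4^2 + 2·4 + 2 = 554; next = 553
base 4: 553 = 2·4^4 + 2·4^2 + 2·4 + 1; at 5: 2·5^5 + 2·5^2 + 2·5 + 1 = 6311; next = 6310
base 5: 6310 = 2·5^5 + 2·5^2 + 2·5; at 6: 2·6^6 + 2·6^2 + 2·6 = 93396; next = 93395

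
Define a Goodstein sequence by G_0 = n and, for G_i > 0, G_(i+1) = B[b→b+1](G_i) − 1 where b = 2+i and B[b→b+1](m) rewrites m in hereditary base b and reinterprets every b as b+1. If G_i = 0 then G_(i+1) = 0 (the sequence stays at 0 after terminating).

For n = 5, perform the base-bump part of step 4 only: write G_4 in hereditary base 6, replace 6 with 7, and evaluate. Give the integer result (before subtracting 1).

1198

i=0: 5 = 2^2 + 1 (b=2); 2→3: 3^3 + 1 = 28; 28−1 = 27
i=1: 27 = 3^3 (b=3); 3→4: 4^4 = 256; 256−1 = 255
i=2: 255 = 3·4^3 + 3·4^2 + 3·4 + 3 (b=4); 4→5: 3·5^3 + 3·5^2 + 3·5 + 3 = 468; 468−1 = 467
i=3: 467 = 3·5^3 + 3·5^2 + 3·5 + 2 (b=5); 5→6: 3·6^3 + 3·6^2 + 3·6 + 2 = 776; 776−1 = 775
i=4: 775 = 3·6^3 + 3·6^2 + 3·6 + 1 (b=6); 6→7: 3·7^3 + 3·7^2 + 3·7 + 1 = 1198; 1198−1 = 1197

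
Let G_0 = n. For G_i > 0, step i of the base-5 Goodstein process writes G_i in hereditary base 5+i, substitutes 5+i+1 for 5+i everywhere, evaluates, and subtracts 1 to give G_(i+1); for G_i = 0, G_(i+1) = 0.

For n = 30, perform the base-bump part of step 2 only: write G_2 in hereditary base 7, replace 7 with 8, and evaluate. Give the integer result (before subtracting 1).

68

step 0: 30 = 5^2 + 5; sub 6 for 5: 6^2 + 6; = 42; G_1 = 42−1 = 41
step 1: 41 = 6^2 + 5; sub 7 for 6: 7^2 + 5; = 54; G_2 = 54−1 = 53
step 2: 53 = 7^2 + 4; sub 8 for 7: 8^2 + 4; = 68; G_3 = 68−1 = 67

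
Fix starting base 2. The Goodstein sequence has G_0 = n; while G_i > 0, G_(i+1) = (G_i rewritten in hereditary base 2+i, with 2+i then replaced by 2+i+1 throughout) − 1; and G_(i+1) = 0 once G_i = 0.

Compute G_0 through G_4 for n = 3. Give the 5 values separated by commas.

[0] 3 ≡ 2 + 1 (base 2). Lift 3: 4. −1: 3.
[1] 3 ≡ 3 (base 3). Lift 4: 4. −1: 3.
[2] 3 ≡ 3 (base 4). Lift 5: 3. −1: 2.
[3] 2 ≡ 2 (base 5). Lift 6: 2. −1: 1.

3, 3, 3, 2, 1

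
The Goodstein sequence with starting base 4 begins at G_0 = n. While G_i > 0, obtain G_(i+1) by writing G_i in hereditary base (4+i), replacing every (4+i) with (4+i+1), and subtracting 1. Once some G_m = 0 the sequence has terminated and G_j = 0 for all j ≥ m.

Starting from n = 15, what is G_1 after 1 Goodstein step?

17

[0] 15 ≡ 3·4 + 3 (base 4). Lift 5: 18. −1: 17.
[1] 17 ≡ 3·5 + 2 (base 5). Lift 6: 20. −1: 19.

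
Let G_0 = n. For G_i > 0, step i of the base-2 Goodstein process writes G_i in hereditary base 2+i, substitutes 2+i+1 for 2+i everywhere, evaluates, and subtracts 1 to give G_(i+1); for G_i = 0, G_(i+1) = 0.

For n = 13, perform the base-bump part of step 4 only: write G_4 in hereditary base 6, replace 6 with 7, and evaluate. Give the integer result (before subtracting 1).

5765999

G_0 = 13. HB_2(13) = 2^(2 + 1) + 2^2 + 1. Bump = 109. G_1 = 108.
G_1 = 108. HB_3(108) = 3^(3 + 1) + 3^3. Bump = 1280. G_2 = 1279.
G_2 = 1279. HB_4(1279) = 4^(4 + 1) + 3·4^3 + 3·4^2 + 3·4 + 3. Bump = 16093. G_3 = 16092.
G_3 = 16092. HB_5(16092) = 5^(5 + 1) + 3·5^3 + 3·5^2 + 3·5 + 2. Bump = 280712. G_4 = 280711.
G_4 = 280711. HB_6(280711) = 6^(6 + 1) + 3·6^3 + 3·6^2 + 3·6 + 1. Bump = 5765999. G_5 = 5765998.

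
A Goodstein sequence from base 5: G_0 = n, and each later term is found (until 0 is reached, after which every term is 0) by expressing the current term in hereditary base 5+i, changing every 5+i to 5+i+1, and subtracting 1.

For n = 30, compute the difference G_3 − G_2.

G_0=30  [base 5] 5^2 + 5  →[5↦6]→  6^2 + 6 = 42  −1 ⇒ G_1=41
G_1=41  [base 6] 6^2 + 5  →[6↦7]→  7^2 + 5 = 54  −1 ⇒ G_2=53
G_2=53  [base 7] 7^2 + 4  →[7↦8]→  8^2 + 4 = 68  −1 ⇒ G_3=67

14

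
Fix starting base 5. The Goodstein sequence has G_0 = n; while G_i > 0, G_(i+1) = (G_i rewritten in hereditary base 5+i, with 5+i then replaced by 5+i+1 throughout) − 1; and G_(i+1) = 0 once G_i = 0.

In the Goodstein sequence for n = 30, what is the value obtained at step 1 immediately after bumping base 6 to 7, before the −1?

G_0 = 30. HB_5(30) = 5^2 + 5. Bump = 42. G_1 = 41.
G_1 = 41. HB_6(41) = 6^2 + 5. Bump = 54. G_2 = 53.

54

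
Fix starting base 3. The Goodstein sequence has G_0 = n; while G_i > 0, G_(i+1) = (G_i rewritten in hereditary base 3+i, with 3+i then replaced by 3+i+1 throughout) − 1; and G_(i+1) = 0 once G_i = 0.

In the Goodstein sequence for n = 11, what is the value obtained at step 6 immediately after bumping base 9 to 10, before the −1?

G_0=11  [base 3] 3^2 + 2  →[3↦4]→  4^2 + 2 = 18  −1 ⇒ G_1=17
G_1=17  [base 4] 4^2 + 1  →[4↦5]→  5^2 + 1 = 26  −1 ⇒ G_2=25
G_2=25  [base 5] 5^2  →[5↦6]→  6^2 = 36  −1 ⇒ G_3=35
G_3=35  [base 6] 5·6 + 5  →[6↦7]→  5·7 + 5 = 40  −1 ⇒ G_4=39
G_4=39  [base 7] 5·7 + 4  →[7↦8]→  5·8 + 4 = 44  −1 ⇒ G_5=43
G_5=43  [base 8] 5·8 + 3  →[8↦9]→  5·9 + 3 = 48  −1 ⇒ G_6=47

52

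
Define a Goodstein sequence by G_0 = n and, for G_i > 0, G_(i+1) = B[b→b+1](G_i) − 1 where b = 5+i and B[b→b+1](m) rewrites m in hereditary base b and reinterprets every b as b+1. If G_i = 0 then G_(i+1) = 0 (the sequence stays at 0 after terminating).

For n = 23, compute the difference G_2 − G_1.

23 —HB5→ 4·5 + 3 —bump→ 4·6 + 3 = 27 —(−1)→ 26
26 —HB6→ 4·6 + 2 —bump→ 4·7 + 2 = 30 —(−1)→ 29

3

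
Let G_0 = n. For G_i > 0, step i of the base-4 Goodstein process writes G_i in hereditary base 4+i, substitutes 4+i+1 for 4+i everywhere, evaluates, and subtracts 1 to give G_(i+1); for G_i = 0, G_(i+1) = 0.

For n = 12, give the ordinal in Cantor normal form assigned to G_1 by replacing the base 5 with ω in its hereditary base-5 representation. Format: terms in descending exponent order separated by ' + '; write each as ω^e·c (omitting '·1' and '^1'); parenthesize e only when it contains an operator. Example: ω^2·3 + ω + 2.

G_0 = 12. HB_4(12) = 3·4. Bump = 15. G_1 = 14.
G_1 = 14. HB_5(14) = 2·5 + 4. Bump = 16. G_2 = 15.

ω·2 + 4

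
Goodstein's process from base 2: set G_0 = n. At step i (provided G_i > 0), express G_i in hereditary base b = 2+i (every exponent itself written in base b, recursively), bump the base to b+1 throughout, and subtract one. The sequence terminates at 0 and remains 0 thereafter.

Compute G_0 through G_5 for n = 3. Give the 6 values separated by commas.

[0] 3 ≡ 2 + 1 (base 2). Lift 3: 4. −1: 3.
[1] 3 ≡ 3 (base 3). Lift 4: 4. −1: 3.
[2] 3 ≡ 3 (base 4). Lift 5: 3. −1: 2.
[3] 2 ≡ 2 (base 5). Lift 6: 2. −1: 1.
[4] 1 ≡ 1 (base 6). Lift 7: 1. −1: 0.

3, 3, 3, 2, 1, 0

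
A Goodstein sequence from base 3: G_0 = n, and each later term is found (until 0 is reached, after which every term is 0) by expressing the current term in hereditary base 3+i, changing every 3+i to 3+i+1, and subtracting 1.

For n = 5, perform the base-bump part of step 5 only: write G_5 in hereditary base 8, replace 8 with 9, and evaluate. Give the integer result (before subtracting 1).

G_0 = 5. HB_3(5) = 3 + 2. Bump = 6. G_1 = 5.
G_1 = 5. HB_4(5) = 4 + 1. Bump = 6. G_2 = 5.
G_2 = 5. HB_5(5) = 5. Bump = 6. G_3 = 5.
G_3 = 5. HB_6(5) = 5. Bump = 5. G_4 = 4.
G_4 = 4. HB_7(4) = 4. Bump = 4. G_5 = 3.
G_5 = 3. HB_8(3) = 3. Bump = 3. G_6 = 2.

3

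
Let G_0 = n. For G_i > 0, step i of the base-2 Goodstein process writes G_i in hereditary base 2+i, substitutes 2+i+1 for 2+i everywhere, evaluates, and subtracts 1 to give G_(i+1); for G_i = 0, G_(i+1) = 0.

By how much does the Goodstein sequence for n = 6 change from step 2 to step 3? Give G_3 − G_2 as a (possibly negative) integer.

step 0: 6 = 2^2 + 2; sub 3 for 2: 3^3 + 3; = 30; G_1 = 30−1 = 29
step 1: 29 = 3^3 + 2; sub 4 for 3: 4^4 + 2; = 258; G_2 = 258−1 = 257
step 2: 257 = 4^4 + 1; sub 5 for 4: 5^5 + 1; = 3126; G_3 = 3126−1 = 3125

2868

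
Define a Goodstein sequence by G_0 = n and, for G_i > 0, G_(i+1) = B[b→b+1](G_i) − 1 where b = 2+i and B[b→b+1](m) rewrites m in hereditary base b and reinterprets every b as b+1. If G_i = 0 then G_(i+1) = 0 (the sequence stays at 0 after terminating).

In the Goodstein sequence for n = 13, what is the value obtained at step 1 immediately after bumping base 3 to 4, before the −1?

1280

G_0 = 13. HB_2(13) = 2^(2 + 1) + 2^2 + 1. Bump = 109. G_1 = 108.
G_1 = 108. HB_3(108) = 3^(3 + 1) + 3^3. Bump = 1280. G_2 = 1279.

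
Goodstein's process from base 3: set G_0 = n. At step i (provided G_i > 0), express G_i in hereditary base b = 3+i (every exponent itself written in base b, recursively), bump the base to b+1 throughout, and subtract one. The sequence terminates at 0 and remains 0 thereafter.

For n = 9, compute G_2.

[0] 9 ≡ 3^2 (base 3). Lift 4: 16. −1: 15.
[1] 15 ≡ 3·4 + 3 (base 4). Lift 5: 18. −1: 17.

17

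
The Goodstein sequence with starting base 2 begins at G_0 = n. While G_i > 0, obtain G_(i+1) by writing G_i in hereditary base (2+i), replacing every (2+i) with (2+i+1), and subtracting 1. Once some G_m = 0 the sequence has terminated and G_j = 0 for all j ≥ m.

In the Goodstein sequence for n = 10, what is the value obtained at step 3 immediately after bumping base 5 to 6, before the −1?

(0) 10|_2 = 2^(2 + 1) + 2 ↦ 3^(3 + 1) + 3|_3 = 84 ⇒ 83
(1) 83|_3 = 3^(3 + 1) + 2 ↦ 4^(4 + 1) + 2|_4 = 1026 ⇒ 1025
(2) 1025|_4 = 4^(4 + 1) + 1 ↦ 5^(5 + 1) + 1|_5 = 15626 ⇒ 15625
(3) 15625|_5 = 5^(5 + 1) ↦ 6^(6 + 1)|_6 = 279936 ⇒ 279935

279936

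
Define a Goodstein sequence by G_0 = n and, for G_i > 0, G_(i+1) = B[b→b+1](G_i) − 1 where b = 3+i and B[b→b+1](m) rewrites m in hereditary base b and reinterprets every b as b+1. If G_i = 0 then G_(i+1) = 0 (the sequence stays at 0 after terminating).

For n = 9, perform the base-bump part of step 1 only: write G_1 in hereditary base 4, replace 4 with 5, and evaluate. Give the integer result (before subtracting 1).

18

i=0: 9 = 3^2 (b=3); 3→4: 4^2 = 16; 16−1 = 15
i=1: 15 = 3·4 + 3 (b=4); 4→5: 3·5 + 3 = 18; 18−1 = 17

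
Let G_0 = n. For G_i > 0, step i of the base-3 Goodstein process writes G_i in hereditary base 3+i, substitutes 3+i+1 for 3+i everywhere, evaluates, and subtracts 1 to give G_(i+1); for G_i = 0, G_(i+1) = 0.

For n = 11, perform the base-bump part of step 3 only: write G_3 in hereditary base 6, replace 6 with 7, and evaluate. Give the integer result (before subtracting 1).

40

(0) 11|_3 = 3^2 + 2 ↦ 4^2 + 2|_4 = 18 ⇒ 17
(1) 17|_4 = 4^2 + 1 ↦ 5^2 + 1|_5 = 26 ⇒ 25
(2) 25|_5 = 5^2 ↦ 6^2|_6 = 36 ⇒ 35
(3) 35|_6 = 5·6 + 5 ↦ 5·7 + 5|_7 = 40 ⇒ 39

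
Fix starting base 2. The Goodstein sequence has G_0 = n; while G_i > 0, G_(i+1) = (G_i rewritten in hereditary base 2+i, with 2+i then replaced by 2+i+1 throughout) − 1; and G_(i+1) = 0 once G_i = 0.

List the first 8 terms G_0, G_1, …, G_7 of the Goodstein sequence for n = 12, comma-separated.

base 2: 12 = 2^(2 + 1) + 2^2; at 3: 3^(3 + 1) + 3^3 = 108; next = 107
base 3: 107 = 3^(3 + 1) + 2·3^2 + 2·3 + 2; at 4: 4^(4 + 1) + 2·4^2 + 2·4 + 2 = 1066; next = 1065
base 4: 1065 = 4^(4 + 1) + 2·4^2 + 2·4 + 1; at 5: 5^(5 + 1) + 2·5^2 + 2·5 + 1 = 15686; next = 15685
base 5: 15685 = 5^(5 + 1) + 2·5^2 + 2·5; at 6: 6^(6 + 1) + 2·6^2 + 2·6 = 280020; next = 280019
base 6: 280019 = 6^(6 + 1) + 2·6^2 + 6 + 5; at 7: 7^(7 + 1) + 2·7^2 + 7 + 5 = 5764911; next = 5764910
base 7: 5764910 = 7^(7 + 1) + 2·7^2 + 7 + 4; at 8: 8^(8 + 1) + 2·8^2 + 8 + 4 = 134217868; next = 134217867
base 8: 134217867 = 8^(8 + 1) + 2·8^2 + 8 + 3; at 9: 9^(9 + 1) + 2·9^2 + 9 + 3 = 3486784575; next = 3486784574

12, 107, 1065, 15685, 280019, 5764910, 134217867, 3486784574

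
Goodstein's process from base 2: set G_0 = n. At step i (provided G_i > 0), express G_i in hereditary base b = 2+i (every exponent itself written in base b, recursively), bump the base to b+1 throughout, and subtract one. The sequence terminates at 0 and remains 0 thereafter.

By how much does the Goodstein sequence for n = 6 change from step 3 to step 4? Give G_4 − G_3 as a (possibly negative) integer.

[0] 6 ≡ 2^2 + 2 (base 2). Lift 3: 30. −1: 29.
[1] 29 ≡ 3^3 + 2 (base 3). Lift 4: 258. −1: 257.
[2] 257 ≡ 4^4 + 1 (base 4). Lift 5: 3126. −1: 3125.
[3] 3125 ≡ 5^5 (base 5). Lift 6: 46656. −1: 46655.

43530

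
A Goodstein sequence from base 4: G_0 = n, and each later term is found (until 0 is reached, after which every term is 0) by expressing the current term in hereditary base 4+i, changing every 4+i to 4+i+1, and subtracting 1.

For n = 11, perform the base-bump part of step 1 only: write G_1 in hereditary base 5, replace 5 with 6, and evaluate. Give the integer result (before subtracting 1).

G_0 = 11. HB_4(11) = 2·4 + 3. Bump = 13. G_1 = 12.
G_1 = 12. HB_5(12) = 2·5 + 2. Bump = 14. G_2 = 13.

14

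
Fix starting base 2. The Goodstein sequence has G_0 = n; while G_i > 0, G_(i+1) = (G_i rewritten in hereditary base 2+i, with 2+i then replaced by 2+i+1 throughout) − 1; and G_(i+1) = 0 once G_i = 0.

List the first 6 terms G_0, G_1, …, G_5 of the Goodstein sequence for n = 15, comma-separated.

15 —HB2→ 2^(2 + 1) + 2^2 + 2 + 1 —bump→ 3^(3 + 1) + 3^3 + 3 + 1 = 112 —(−1)→ 111
111 —HB3→ 3^(3 + 1) + 3^3 + 3 —bump→ 4^(4 + 1) + 4^4 + 4 = 1284 —(−1)→ 1283
1283 —HB4→ 4^(4 + 1) + 4^4 + 3 —bump→ 5^(5 + 1) + 5^5 + 3 = 18753 —(−1)→ 18752
18752 —HB5→ 5^(5 + 1) + 5^5 + 2 —bump→ 6^(6 + 1) + 6^6 + 2 = 326594 —(−1)→ 326593
326593 —HB6→ 6^(6 + 1) + 6^6 + 1 —bump→ 7^(7 + 1) + 7^7 + 1 = 6588345 —(−1)→ 6588344

15, 111, 1283, 18752, 326593, 6588344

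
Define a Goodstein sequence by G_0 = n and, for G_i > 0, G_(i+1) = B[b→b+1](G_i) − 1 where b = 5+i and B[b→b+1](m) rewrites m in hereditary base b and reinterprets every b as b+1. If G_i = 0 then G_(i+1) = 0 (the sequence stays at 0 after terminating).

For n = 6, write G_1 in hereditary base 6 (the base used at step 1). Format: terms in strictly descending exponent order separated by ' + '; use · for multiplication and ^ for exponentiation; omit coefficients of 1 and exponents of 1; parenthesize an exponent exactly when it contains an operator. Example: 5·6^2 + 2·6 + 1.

i=0: 6 = 5 + 1 (b=5); 5→6: 6 + 1 = 7; 7−1 = 6
i=1: 6 = 6 (b=6); 6→7: 7 = 7; 7−1 = 6

6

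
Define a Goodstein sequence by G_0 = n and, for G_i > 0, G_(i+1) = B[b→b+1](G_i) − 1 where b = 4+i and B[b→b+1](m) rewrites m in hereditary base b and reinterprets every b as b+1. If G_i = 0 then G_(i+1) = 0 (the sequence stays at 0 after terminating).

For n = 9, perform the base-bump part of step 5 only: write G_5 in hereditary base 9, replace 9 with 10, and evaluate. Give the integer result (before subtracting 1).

12

G_0 = 9. HB_4(9) = 2·4 + 1. Bump = 11. G_1 = 10.
G_1 = 10. HB_5(10) = 2·5. Bump = 12. G_2 = 11.
G_2 = 11. HB_6(11) = 6 + 5. Bump = 12. G_3 = 11.
G_3 = 11. HB_7(11) = 7 + 4. Bump = 12. G_4 = 11.
G_4 = 11. HB_8(11) = 8 + 3. Bump = 12. G_5 = 11.
G_5 = 11. HB_9(11) = 9 + 2. Bump = 12. G_6 = 11.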